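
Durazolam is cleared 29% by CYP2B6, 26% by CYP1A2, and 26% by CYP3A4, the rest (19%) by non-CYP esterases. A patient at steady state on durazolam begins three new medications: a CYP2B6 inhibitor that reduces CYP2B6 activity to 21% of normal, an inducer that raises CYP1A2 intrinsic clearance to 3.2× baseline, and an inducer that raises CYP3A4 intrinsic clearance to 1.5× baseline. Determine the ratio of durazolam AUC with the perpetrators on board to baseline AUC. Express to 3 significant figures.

0.679

The CYP2B6 pathway (29% of clearance) is reduced to 0.21× activity: 0.29 × 0.21 = 0.0609.
The CYP1A2 pathway (26% of clearance) rises to 3.2× activity: 0.26 × 3.2 = 0.832.
The CYP3A4 pathway (26% of clearance) increases to 1.5× activity: 0.26 × 1.5 = 0.39.
Non-CYP routes (19%) are unchanged.
Relative clearance = 0.0609 + 0.832 + 0.39 + 0.19 = 1.4729.
AUC ∝ 1/CL: fold-change = 1 / 1.4729 = 0.679.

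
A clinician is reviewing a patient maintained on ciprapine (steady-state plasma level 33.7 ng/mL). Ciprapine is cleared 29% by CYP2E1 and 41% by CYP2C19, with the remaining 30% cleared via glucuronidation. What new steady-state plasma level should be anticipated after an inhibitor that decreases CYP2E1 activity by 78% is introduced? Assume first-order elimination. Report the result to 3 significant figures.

The CYP2E1 pathway (29% of clearance) falls to 0.22× activity: 0.29 × 0.22 = 0.0638.
CYP2C19 (41%) and the residual 30% are unaffected.
Relative clearance = 0.0638 + 0.41 + 0.3 = 0.7738.
Steady-state plasma level ∝ 1/CL, so new value = 33.7 / 0.7738 = 43.6 ng/mL.

43.6 ng/mL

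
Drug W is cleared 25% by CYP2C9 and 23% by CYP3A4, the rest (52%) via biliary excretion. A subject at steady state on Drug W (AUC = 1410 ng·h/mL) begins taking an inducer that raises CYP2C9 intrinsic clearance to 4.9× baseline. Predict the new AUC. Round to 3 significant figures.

714 ng·h/mL

The CYP2C9 pathway (25% of clearance) increases to 4.9× activity: 0.25 × 4.9 = 1.225.
CYP3A4 (23%) and the residual 52% are unaffected.
Relative clearance = 1.225 + 0.23 + 0.52 = 1.975.
With dosing unchanged, AUC scales as 1/CL: 1410 / 1.975 = 714 ng·h/mL.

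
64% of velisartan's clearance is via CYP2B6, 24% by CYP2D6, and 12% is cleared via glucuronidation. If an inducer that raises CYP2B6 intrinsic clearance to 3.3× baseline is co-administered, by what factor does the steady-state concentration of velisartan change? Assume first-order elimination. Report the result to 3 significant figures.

CYP2B6: 0.64 × 3.3 = 2.112
CYP2D6: 0.24 (unchanged)
Other: 0.12 (unchanged)
Relative clearance = 2.112 + 0.24 + 0.12 = 2.472.
Since steady-state concentration ∝ 1/CL, the ratio is 1 / 2.472 = 0.405.

0.405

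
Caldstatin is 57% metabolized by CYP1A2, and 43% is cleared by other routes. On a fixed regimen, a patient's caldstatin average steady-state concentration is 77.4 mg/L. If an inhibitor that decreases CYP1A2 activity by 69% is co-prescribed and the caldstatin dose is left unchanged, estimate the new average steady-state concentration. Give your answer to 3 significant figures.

The CYP1A2 pathway (57% of clearance) drops to 0.31× activity: 0.57 × 0.31 = 0.1767.
The remaining 43% of clearance is unaffected.
Relative clearance = 0.1767 + 0.43 = 0.6067.
With dosing unchanged, average steady-state concentration scales as 1/CL: 77.4 / 0.6067 = 128 mg/L.

128 mg/L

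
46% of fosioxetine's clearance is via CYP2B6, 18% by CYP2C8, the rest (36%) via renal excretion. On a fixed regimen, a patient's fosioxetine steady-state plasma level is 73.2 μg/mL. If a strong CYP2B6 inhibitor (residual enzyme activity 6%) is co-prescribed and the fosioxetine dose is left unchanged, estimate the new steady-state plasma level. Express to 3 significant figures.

CYP2B6: 0.46 × 0.06 = 0.0276
CYP2C8: 0.18 (unchanged)
Other: 0.36 (unchanged)
Relative clearance = 0.0276 + 0.18 + 0.36 = 0.5676.
With dosing unchanged, steady-state plasma level scales as 1/CL: 73.2 / 0.5676 = 129 μg/mL.

129 μg/mL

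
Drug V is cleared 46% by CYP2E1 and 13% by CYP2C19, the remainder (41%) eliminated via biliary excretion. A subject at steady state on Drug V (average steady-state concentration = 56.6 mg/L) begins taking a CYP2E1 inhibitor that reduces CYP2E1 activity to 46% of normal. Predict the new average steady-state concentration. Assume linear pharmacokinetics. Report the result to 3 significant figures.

75.3 mg/L

CYP2E1: 0.46 × 0.46 = 0.2116
CYP2C19: 0.13 (unchanged)
Other: 0.41 (unchanged)
New clearance relative to baseline: 0.2116 + 0.13 + 0.41 = 0.7516.
With dosing unchanged, average steady-state concentration scales as 1/CL: 56.6 / 0.7516 = 75.3 mg/L.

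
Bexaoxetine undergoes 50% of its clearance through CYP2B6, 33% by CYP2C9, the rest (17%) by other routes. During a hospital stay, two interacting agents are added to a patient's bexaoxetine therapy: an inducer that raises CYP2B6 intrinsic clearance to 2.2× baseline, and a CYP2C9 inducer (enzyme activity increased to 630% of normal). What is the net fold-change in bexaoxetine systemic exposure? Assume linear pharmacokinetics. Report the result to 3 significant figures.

The CYP2B6 pathway (50% of clearance) increases to 2.2× activity: 0.5 × 2.2 = 1.1.
The CYP2C9 pathway (33% of clearance) rises to 6.3× activity: 0.33 × 6.3 = 2.079.
Non-CYP routes (17%) are unchanged.
Relative clearance = 1.1 + 2.079 + 0.17 = 3.349.
Systemic exposure ∝ 1/CL: fold-change = 1 / 3.349 = 0.299.

0.299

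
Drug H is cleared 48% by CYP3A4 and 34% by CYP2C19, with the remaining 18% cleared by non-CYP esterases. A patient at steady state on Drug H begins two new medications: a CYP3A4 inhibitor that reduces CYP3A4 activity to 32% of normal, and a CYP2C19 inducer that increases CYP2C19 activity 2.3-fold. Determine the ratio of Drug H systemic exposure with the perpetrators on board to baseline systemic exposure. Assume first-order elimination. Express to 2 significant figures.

The CYP3A4 pathway (48% of clearance) falls to 0.32× activity: 0.48 × 0.32 = 0.1536.
The CYP2C19 pathway (34% of clearance) rises to 2.3× activity: 0.34 × 2.3 = 0.782.
The remaining 18% of clearance is unaffected.
CL_new/CL_old = 0.1536 + 0.782 + 0.18 = 1.1156.
Net systemic exposure ratio = 1 / 1.1156 = 0.90.

0.90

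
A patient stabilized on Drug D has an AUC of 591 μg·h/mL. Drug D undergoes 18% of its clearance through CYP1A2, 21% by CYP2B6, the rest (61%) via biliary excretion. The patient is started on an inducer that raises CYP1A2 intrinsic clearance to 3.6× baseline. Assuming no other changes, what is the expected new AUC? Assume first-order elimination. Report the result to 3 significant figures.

The CYP1A2 pathway (18% of clearance) increases to 3.6× activity: 0.18 × 3.6 = 0.648.
CYP2B6 (21%) and the residual 61% are unaffected.
New clearance relative to baseline: 0.648 + 0.21 + 0.61 = 1.468.
AUC ∝ 1/CL, so new value = 591 / 1.468 = 403 μg·h/mL.

403 μg·h/mL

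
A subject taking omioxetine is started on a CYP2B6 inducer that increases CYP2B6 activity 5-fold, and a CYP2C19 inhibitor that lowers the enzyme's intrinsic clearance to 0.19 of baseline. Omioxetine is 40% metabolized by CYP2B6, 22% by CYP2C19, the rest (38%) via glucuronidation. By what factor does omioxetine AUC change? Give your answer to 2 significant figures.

0.41

The CYP2B6 pathway (40% of clearance) increases to 5× activity: 0.4 × 5 = 2.
The CYP2C19 pathway (22% of clearance) drops to 0.19× activity: 0.22 × 0.19 = 0.0418.
The remaining 38% of clearance is unaffected.
Relative clearance = 2 + 0.0418 + 0.38 = 2.4218.
AUC ∝ 1/CL: fold-change = 1 / 2.4218 = 0.41.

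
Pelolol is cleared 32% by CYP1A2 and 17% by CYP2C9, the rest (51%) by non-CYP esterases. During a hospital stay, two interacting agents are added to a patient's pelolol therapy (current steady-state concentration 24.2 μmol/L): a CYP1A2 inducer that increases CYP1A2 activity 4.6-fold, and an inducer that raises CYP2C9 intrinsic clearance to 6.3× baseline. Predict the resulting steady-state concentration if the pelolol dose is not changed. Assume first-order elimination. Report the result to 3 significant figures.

7.93 μmol/L

The CYP1A2 pathway (32% of clearance) increases to 4.6× activity: 0.32 × 4.6 = 1.472.
The CYP2C9 pathway (17% of clearance) rises to 6.3× activity: 0.17 × 6.3 = 1.071.
The remaining 51% of clearance is unaffected.
New clearance relative to baseline: 1.472 + 1.071 + 0.51 = 3.053.
Steady-state concentration ∝ 1/CL: new value = 24.2 / 3.053 = 7.93 μmol/L.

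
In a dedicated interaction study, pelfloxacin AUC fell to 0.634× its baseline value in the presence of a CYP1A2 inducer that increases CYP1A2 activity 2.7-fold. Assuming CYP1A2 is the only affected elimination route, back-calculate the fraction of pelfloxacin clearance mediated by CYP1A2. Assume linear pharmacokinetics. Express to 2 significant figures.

CL'/CL = 1 / 0.634 = 1.577
2.7·fm + (1 − fm) = 1.577
fm = (1.577 − 1) / (2.7 − 1) = 0.34

0.34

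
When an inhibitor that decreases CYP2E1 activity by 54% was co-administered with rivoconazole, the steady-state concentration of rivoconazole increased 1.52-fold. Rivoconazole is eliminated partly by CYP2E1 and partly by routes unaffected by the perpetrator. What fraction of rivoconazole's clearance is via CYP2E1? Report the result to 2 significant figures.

0.63

CL'/CL = 1 / 1.52 = 0.6579
0.46·fm + (1 − fm) = 0.6579
fm = (0.6579 − 1) / (0.46 − 1) = 0.63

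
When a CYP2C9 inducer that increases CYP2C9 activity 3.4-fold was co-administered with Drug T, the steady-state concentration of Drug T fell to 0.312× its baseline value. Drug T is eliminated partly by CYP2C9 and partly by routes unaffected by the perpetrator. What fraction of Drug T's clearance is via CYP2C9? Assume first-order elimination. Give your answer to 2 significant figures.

0.92

Let x = fm,CYP2C9. Because steady-state concentration ∝ 1/CL, relative clearance rose to 1/0.312 = 3.205.
Only the CYP2C9 route changed, so 3.205 = x·3.4 + (1 − x), giving x = 0.92.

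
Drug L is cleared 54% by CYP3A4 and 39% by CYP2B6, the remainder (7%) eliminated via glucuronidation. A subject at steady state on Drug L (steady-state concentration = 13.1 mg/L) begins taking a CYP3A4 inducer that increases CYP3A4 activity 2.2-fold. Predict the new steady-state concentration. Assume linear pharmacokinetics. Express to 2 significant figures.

The CYP3A4 pathway (54% of clearance) rises to 2.2× activity: 0.54 × 2.2 = 1.188.
CYP2B6 (39%) and the residual 7% are unaffected.
CL_new/CL_old = 1.188 + 0.39 + 0.07 = 1.648.
New steady-state concentration = baseline ÷ relative clearance = 13.1 / 1.648 = 7.9 mg/L.

7.9 mg/L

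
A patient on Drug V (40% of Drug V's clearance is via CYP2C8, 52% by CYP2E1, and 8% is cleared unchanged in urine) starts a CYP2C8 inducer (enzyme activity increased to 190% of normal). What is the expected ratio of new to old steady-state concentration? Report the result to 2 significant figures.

The CYP2C8 pathway (40% of clearance) is boosted to 1.9× activity: 0.4 × 1.9 = 0.76.
CYP2E1 (52%) and the residual 8% are unaffected.
CL_new/CL_old = 0.76 + 0.52 + 0.08 = 1.36.
Since steady-state concentration ∝ 1/CL, the ratio is 1 / 1.36 = 0.74.

0.74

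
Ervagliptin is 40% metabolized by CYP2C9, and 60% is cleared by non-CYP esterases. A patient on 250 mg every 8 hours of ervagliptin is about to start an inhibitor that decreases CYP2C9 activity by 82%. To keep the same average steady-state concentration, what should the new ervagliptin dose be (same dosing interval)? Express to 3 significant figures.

168 mg

CYP2C9: 0.4 × 0.18 = 0.072
Other: 0.6 (unchanged)
CL_new/CL_old = 0.072 + 0.6 = 0.672.
To maintain the same steady-state level, dose must scale with clearance: new dose = 250 × 0.672 = 168 mg.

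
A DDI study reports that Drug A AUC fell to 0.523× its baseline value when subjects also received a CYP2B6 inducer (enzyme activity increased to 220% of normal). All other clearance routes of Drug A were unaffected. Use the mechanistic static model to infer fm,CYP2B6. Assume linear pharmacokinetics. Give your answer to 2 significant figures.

0.76

Let fm be the CYP2B6 fraction. New clearance relative to baseline = fm × 2.2 + (1 − fm).
AUC ratio = 1 / (new CL fraction), so new CL fraction = 1 / 0.523 = 1.912.
fm × 2.2 + 1 − fm = 1.912  ⇒  fm × (2.2 − 1) = 0.912  ⇒  fm = 0.76.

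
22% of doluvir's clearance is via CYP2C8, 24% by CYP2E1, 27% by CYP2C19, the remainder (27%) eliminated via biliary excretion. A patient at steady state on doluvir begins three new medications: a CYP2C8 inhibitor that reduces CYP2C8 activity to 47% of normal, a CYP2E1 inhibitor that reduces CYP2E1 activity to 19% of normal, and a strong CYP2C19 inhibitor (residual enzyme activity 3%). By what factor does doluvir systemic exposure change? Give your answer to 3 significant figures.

The CYP2C8 pathway (22% of clearance) is reduced to 0.47× activity: 0.22 × 0.47 = 0.1034.
The CYP2E1 pathway (24% of clearance) is reduced to 0.19× activity: 0.24 × 0.19 = 0.0456.
The CYP2C19 pathway (27% of clearance) drops to 0.03× activity: 0.27 × 0.03 = 0.0081.
The remaining 27% of clearance is unaffected.
CL_new/CL_old = 0.1034 + 0.0456 + 0.0081 + 0.27 = 0.4271.
Because systemic exposure varies inversely with clearance, the combined effect is 1 / 0.4271 = 2.34.

2.34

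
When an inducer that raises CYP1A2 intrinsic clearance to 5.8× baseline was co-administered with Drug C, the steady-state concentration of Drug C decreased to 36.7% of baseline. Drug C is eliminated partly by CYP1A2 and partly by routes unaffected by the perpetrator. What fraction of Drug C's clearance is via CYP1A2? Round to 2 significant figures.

Let x = fm,CYP1A2. Because steady-state concentration ∝ 1/CL, relative clearance rose to 1/0.367 = 2.725.
Setting x·5.8 + (1 − x) = 2.725 and solving: x = (2.725 − 1)/(5.8 − 1) = 0.36.

0.36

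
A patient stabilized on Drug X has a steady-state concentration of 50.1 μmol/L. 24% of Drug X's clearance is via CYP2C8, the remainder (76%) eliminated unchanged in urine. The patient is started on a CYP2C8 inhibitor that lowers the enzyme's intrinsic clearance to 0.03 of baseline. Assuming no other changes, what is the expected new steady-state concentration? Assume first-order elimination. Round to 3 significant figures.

The CYP2C8 pathway (24% of clearance) drops to 0.03× activity: 0.24 × 0.03 = 0.0072.
The remaining 76% of clearance is unaffected.
CL_new/CL_old = 0.0072 + 0.76 = 0.7672.
Steady-state concentration ∝ 1/CL, so new value = 50.1 / 0.7672 = 65.3 μmol/L.

65.3 μmol/L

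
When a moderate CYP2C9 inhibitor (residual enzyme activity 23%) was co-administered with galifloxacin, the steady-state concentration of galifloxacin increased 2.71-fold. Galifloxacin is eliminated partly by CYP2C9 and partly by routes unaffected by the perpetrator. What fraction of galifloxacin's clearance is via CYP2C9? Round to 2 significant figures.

Let fm be the CYP2C9 fraction. New clearance relative to baseline = fm × 0.23 + (1 − fm).
Steady-state concentration ratio = 1 / (new CL fraction), so new CL fraction = 1 / 2.71 = 0.369.
fm × 0.23 + 1 − fm = 0.369  ⇒  fm × (0.23 − 1) = −0.631  ⇒  fm = 0.82.

0.82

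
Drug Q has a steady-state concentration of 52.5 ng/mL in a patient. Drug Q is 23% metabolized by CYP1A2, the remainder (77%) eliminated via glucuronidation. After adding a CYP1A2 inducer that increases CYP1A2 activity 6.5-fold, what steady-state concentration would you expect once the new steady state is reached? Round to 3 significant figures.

CYP1A2: 0.23 × 6.5 = 1.495
Other: 0.77 (unchanged)
New clearance relative to baseline: 1.495 + 0.77 = 2.265.
Steady-state concentration ∝ 1/CL, so new value = 52.5 / 2.265 = 23.2 ng/mL.

23.2 ng/mL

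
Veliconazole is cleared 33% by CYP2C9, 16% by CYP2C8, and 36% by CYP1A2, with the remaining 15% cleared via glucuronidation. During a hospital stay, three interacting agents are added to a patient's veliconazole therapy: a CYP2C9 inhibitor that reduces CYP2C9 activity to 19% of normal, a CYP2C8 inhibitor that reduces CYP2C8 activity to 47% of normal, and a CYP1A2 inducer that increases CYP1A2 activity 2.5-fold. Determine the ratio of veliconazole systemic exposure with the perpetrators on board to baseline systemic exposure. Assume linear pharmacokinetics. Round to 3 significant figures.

0.842

The CYP2C9 pathway (33% of clearance) falls to 0.19× activity: 0.33 × 0.19 = 0.0627.
The CYP2C8 pathway (16% of clearance) is reduced to 0.47× activity: 0.16 × 0.47 = 0.0752.
The CYP1A2 pathway (36% of clearance) increases to 2.5× activity: 0.36 × 2.5 = 0.9.
The remaining 15% of clearance is unaffected.
Relative clearance = 0.0627 + 0.0752 + 0.9 + 0.15 = 1.1879.
Systemic exposure ∝ 1/CL: fold-change = 1 / 1.1879 = 0.842.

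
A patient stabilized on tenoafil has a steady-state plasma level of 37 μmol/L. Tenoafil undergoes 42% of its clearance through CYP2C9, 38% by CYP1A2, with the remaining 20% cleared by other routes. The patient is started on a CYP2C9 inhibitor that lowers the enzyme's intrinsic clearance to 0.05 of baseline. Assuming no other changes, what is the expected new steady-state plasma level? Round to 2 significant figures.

The CYP2C9 pathway (42% of clearance) is reduced to 0.05× activity: 0.42 × 0.05 = 0.021.
CYP1A2 (38%) and the residual 20% are unaffected.
CL_new/CL_old = 0.021 + 0.38 + 0.2 = 0.601.
Steady-state plasma level ∝ 1/CL, so new value = 37 / 0.601 = 62 μmol/L.

62 μmol/L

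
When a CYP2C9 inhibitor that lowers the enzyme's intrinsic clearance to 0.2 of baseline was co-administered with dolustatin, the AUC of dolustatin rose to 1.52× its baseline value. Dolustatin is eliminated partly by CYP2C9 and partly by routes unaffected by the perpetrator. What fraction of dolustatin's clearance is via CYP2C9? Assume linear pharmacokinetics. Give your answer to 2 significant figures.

0.43

Let fm be the CYP2C9 fraction. New clearance relative to baseline = fm × 0.2 + (1 − fm).
AUC ratio = 1 / (new CL fraction), so new CL fraction = 1 / 1.52 = 0.6579.
fm × 0.2 + 1 − fm = 0.6579  ⇒  fm × (0.2 − 1) = −0.3421  ⇒  fm = 0.43.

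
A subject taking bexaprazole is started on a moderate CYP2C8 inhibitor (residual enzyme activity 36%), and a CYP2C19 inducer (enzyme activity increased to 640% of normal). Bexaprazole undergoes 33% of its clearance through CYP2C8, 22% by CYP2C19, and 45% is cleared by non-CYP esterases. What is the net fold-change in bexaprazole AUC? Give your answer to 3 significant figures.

CYP2C8: 0.33 × 0.36 = 0.1188
CYP2C19: 0.22 × 6.4 = 1.408
Other: 0.45 (unchanged)
CL_new/CL_old = 0.1188 + 1.408 + 0.45 = 1.9768.
Net AUC ratio = 1 / 1.9768 = 0.506.

0.506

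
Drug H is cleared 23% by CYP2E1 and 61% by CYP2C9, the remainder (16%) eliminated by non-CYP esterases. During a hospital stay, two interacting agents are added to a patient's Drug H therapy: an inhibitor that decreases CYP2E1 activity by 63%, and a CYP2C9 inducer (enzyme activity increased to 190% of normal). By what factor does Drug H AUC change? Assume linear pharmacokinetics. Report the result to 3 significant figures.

The CYP2E1 pathway (23% of clearance) drops to 0.37× activity: 0.23 × 0.37 = 0.0851.
The CYP2C9 pathway (61% of clearance) rises to 1.9× activity: 0.61 × 1.9 = 1.159.
The remaining 16% of clearance is unaffected.
Relative clearance = 0.0851 + 1.159 + 0.16 = 1.4041.
Net AUC ratio = 1 / 1.4041 = 0.712.

0.712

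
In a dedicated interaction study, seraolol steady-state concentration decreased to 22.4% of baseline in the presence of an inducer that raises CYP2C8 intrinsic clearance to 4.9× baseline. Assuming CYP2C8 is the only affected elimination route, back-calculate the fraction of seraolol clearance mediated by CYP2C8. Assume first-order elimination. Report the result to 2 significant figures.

0.89

Call the CYP2C8 fraction fm. After the interaction, CL_new/CL_old = fm × 4.9 + (1 − fm).
Steady-state concentration ratio = 1 / (new CL fraction), so new CL fraction = 1 / 0.224 = 4.464.
fm × 4.9 + 1 − fm = 4.464  ⇒  fm × (4.9 − 1) = 3.464  ⇒  fm = 0.89.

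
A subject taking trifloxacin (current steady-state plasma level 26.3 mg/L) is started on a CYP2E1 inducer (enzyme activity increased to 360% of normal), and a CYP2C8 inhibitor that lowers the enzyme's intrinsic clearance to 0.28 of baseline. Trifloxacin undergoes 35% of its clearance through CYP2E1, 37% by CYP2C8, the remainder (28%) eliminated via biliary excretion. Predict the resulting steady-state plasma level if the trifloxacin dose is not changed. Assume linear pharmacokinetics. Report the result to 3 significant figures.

The CYP2E1 pathway (35% of clearance) increases to 3.6× activity: 0.35 × 3.6 = 1.26.
The CYP2C8 pathway (37% of clearance) falls to 0.28× activity: 0.37 × 0.28 = 0.1036.
The remaining 28% of clearance is unaffected.
Relative clearance = 1.26 + 0.1036 + 0.28 = 1.6436.
Steady-state plasma level ∝ 1/CL: new value = 26.3 / 1.6436 = 16.0 mg/L.

16.0 mg/L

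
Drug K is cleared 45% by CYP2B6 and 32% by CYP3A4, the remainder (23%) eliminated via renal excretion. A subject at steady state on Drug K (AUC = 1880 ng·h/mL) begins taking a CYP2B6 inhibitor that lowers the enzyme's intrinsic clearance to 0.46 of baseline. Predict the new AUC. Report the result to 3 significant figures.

The CYP2B6 pathway (45% of clearance) is reduced to 0.46× activity: 0.45 × 0.46 = 0.207.
CYP3A4 (32%) and the residual 23% are unaffected.
CL_new/CL_old = 0.207 + 0.32 + 0.23 = 0.757.
New AUC = baseline ÷ relative clearance = 1880 / 0.757 = 2.48 × 10³ ng·h/mL.

2.48 × 10³ ng·h/mL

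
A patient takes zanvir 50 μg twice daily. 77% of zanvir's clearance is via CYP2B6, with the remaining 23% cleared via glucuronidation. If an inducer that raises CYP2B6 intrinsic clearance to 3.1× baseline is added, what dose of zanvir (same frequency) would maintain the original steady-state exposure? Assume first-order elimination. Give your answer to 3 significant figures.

131 μg

The CYP2B6 pathway (77% of clearance) is boosted to 3.1× activity: 0.77 × 3.1 = 2.387.
The remaining 23% of clearance is unaffected.
New clearance relative to baseline: 2.387 + 0.23 = 2.617.
Css,avg = (dose rate)/CL, so holding Css fixed requires dose ∝ CL: 50 × 2.617 = 131 μg.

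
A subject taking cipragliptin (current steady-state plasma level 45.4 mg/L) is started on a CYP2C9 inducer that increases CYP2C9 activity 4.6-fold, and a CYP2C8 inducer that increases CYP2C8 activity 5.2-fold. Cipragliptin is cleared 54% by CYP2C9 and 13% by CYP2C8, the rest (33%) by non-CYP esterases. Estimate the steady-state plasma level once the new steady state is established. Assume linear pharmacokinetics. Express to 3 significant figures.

13.0 mg/L

The CYP2C9 pathway (54% of clearance) is boosted to 4.6× activity: 0.54 × 4.6 = 2.484.
The CYP2C8 pathway (13% of clearance) increases to 5.2× activity: 0.13 × 5.2 = 0.676.
Non-CYP routes (33%) are unchanged.
New clearance relative to baseline: 2.484 + 0.676 + 0.33 = 3.49.
Steady-state plasma level ∝ 1/CL: new value = 45.4 / 3.49 = 13.0 mg/L.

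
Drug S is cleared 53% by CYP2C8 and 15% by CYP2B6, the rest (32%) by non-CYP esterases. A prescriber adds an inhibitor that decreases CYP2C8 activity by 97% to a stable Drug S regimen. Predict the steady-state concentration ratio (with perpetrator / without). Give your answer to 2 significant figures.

2.1

The CYP2C8 pathway (53% of clearance) drops to 0.03× activity: 0.53 × 0.03 = 0.0159.
CYP2B6 (15%) and the residual 32% are unaffected.
CL_new/CL_old = 0.0159 + 0.15 + 0.32 = 0.4859.
Steady-state concentration is inversely proportional to clearance, so the fold-change is 1 / 0.4859 = 2.1.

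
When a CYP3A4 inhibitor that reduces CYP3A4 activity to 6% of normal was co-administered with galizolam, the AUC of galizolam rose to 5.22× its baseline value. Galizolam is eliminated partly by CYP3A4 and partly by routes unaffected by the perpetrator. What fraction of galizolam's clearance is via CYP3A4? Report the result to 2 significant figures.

0.86

Write x for the fraction cleared via CYP3A4. The observed AUC change means clearance fell to 1/5.22 = 0.1916 of baseline.
Only the CYP3A4 route changed, so 0.1916 = x·0.06 + (1 − x), giving x = 0.86.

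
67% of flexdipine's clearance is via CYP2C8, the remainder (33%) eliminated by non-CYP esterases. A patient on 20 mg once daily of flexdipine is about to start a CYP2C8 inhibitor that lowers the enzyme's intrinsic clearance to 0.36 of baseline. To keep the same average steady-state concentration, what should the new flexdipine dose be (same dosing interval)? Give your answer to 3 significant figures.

11.4 mg

The CYP2C8 pathway (67% of clearance) drops to 0.36× activity: 0.67 × 0.36 = 0.2412.
The remaining 33% of clearance is unaffected.
New clearance relative to baseline: 0.2412 + 0.33 = 0.5712.
Css,avg = (dose rate)/CL, so holding Css fixed requires dose ∝ CL: 20 × 0.5712 = 11.4 mg.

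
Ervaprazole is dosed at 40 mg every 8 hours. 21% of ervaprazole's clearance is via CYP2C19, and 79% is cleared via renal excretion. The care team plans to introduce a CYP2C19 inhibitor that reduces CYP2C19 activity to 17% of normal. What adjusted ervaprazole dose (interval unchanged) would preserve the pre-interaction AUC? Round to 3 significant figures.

33.0 mg

CYP2C19: 0.21 × 0.17 = 0.0357
Other: 0.79 (unchanged)
Relative clearance = 0.0357 + 0.79 = 0.8257.
Exposure is unchanged when dose changes in proportion to clearance. New dose = 40 mg × 0.8257 = 33.0 mg.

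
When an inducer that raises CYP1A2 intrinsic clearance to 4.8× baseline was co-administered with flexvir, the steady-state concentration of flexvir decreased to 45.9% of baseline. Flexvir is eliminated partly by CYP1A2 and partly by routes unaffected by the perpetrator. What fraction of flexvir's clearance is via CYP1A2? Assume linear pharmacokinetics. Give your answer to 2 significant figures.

0.31

Let fm be the CYP1A2 fraction. New clearance relative to baseline = fm × 4.8 + (1 − fm).
Steady-state concentration ratio = 1 / (new CL fraction), so new CL fraction = 1 / 0.459 = 2.179.
fm × 4.8 + 1 − fm = 2.179  ⇒  fm × (4.8 − 1) = 1.179  ⇒  fm = 0.31.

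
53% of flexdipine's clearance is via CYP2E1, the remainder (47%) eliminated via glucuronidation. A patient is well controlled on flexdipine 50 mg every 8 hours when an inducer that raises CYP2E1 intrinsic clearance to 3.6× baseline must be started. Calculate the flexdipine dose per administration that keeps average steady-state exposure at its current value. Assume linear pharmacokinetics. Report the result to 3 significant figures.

The CYP2E1 pathway (53% of clearance) rises to 3.6× activity: 0.53 × 3.6 = 1.908.
The remaining 47% of clearance is unaffected.
New clearance relative to baseline: 1.908 + 0.47 = 2.378.
Css,avg = (dose rate)/CL, so holding Css fixed requires dose ∝ CL: 50 × 2.378 = 119 mg.

119 mg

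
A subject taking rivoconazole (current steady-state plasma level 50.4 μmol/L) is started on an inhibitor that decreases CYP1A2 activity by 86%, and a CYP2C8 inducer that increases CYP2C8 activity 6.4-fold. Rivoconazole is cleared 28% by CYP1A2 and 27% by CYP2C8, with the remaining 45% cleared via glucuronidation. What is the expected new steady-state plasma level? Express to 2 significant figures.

The CYP1A2 pathway (28% of clearance) falls to 0.14× activity: 0.28 × 0.14 = 0.0392.
The CYP2C8 pathway (27% of clearance) increases to 6.4× activity: 0.27 × 6.4 = 1.728.
The remaining 45% of clearance is unaffected.
New clearance relative to baseline: 0.0392 + 1.728 + 0.45 = 2.2172.
Steady-state plasma level ∝ 1/CL: new value = 50.4 / 2.2172 = 23 μmol/L.

23 μmol/L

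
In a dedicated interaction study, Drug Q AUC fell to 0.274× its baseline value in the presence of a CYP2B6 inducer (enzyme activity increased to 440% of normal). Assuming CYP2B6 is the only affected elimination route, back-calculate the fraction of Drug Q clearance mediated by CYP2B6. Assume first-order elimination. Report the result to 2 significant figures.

Call the CYP2B6 fraction fm. After the interaction, CL_new/CL_old = fm × 4.4 + (1 − fm).
AUC ratio = 1 / (new CL fraction), so new CL fraction = 1 / 0.274 = 3.65.
fm × 4.4 + 1 − fm = 3.65  ⇒  fm × (4.4 − 1) = 2.65  ⇒  fm = 0.78.

0.78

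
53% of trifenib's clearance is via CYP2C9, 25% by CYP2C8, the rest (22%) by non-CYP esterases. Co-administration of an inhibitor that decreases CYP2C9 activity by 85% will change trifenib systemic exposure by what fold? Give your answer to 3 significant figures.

The CYP2C9 pathway (53% of clearance) is reduced to 0.15× activity: 0.53 × 0.15 = 0.0795.
CYP2C8 (25%) and the residual 22% are unaffected.
New clearance relative to baseline: 0.0795 + 0.25 + 0.22 = 0.5495.
Since systemic exposure ∝ 1/CL, the ratio is 1 / 0.5495 = 1.82.

1.82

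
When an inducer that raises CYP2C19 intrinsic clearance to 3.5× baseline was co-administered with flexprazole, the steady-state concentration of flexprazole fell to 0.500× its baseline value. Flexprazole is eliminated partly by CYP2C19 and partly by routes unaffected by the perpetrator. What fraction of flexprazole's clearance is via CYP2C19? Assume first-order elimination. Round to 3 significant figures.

CL'/CL = 1 / 0.500 = 2
3.5·fm + (1 − fm) = 2
fm = (2 − 1) / (3.5 − 1) = 0.400

0.400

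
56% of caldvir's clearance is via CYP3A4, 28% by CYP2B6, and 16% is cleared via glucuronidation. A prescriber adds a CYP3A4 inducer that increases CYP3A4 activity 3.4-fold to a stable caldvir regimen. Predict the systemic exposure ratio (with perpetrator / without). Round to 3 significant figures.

0.427

The CYP3A4 pathway (56% of clearance) increases to 3.4× activity: 0.56 × 3.4 = 1.904.
CYP2B6 (28%) and the residual 16% are unaffected.
Relative clearance = 1.904 + 0.28 + 0.16 = 2.344.
Systemic exposure ratio = CL_old/CL_new = 1 / 2.344 = 0.427.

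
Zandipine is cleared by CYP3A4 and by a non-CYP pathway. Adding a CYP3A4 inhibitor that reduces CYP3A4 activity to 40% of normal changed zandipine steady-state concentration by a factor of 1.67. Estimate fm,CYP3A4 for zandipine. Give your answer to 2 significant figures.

0.67

Write x for the fraction cleared via CYP3A4. The observed steady-state concentration change means clearance fell to 1/1.67 = 0.5988 of baseline.
Only the CYP3A4 route changed, so 0.5988 = x·0.4 + (1 − x), giving x = 0.67.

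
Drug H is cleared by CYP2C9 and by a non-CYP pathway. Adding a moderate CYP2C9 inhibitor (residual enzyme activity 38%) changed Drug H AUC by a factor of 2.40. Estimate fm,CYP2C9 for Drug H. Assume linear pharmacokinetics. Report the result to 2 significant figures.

Call the CYP2C9 fraction fm. After the interaction, CL_new/CL_old = fm × 0.38 + (1 − fm).
AUC ratio = 1 / (new CL fraction), so new CL fraction = 1 / 2.40 = 0.4167.
fm × 0.38 + 1 − fm = 0.4167  ⇒  fm × (0.38 − 1) = −0.5833  ⇒  fm = 0.94.

0.94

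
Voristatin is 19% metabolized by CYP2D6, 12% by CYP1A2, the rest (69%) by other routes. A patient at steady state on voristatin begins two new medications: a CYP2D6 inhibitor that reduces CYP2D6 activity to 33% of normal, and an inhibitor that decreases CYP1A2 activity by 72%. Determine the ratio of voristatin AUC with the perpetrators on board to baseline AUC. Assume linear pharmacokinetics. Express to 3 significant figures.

1.27

CYP2D6: 0.19 × 0.33 = 0.0627
CYP1A2: 0.12 × 0.28 = 0.0336
Other: 0.69 (unchanged)
Relative clearance = 0.0627 + 0.0336 + 0.69 = 0.7863.
Because AUC varies inversely with clearance, the combined effect is 1 / 0.7863 = 1.27.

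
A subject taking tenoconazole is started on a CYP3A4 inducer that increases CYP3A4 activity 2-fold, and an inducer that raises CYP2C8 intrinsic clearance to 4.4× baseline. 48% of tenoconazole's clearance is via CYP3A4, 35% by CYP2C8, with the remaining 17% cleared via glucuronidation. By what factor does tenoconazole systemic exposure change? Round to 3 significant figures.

The CYP3A4 pathway (48% of clearance) increases to 2× activity: 0.48 × 2 = 0.96.
The CYP2C8 pathway (35% of clearance) is boosted to 4.4× activity: 0.35 × 4.4 = 1.54.
Non-CYP routes (17%) are unchanged.
CL_new/CL_old = 0.96 + 1.54 + 0.17 = 2.67.
Because systemic exposure varies inversely with clearance, the combined effect is 1 / 2.67 = 0.375.

0.375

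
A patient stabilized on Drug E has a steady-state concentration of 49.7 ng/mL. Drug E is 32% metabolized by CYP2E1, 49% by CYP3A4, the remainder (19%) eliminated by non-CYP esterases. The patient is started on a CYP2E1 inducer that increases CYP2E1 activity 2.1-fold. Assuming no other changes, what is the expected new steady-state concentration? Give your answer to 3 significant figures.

36.8 ng/mL

CYP2E1: 0.32 × 2.1 = 0.672
CYP3A4: 0.49 (unchanged)
Other: 0.19 (unchanged)
Relative clearance = 0.672 + 0.49 + 0.19 = 1.352.
New steady-state concentration = baseline ÷ relative clearance = 49.7 / 1.352 = 36.8 ng/mL.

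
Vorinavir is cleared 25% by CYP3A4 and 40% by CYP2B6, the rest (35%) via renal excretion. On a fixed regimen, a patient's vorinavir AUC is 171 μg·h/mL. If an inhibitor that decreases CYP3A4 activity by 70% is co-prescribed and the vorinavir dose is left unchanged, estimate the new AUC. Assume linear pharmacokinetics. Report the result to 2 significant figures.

CYP3A4: 0.25 × 0.3 = 0.075
CYP2B6: 0.4 (unchanged)
Other: 0.35 (unchanged)
CL_new/CL_old = 0.075 + 0.4 + 0.35 = 0.825.
With dosing unchanged, AUC scales as 1/CL: 171 / 0.825 = 2.1 × 10² μg·h/mL.

2.1 × 10² μg·h/mL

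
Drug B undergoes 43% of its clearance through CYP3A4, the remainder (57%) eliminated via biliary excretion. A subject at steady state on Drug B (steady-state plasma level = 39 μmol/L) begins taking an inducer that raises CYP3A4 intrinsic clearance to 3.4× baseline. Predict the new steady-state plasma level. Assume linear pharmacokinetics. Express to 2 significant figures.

The CYP3A4 pathway (43% of clearance) is boosted to 3.4× activity: 0.43 × 3.4 = 1.462.
Non-CYP routes (57%) are unchanged.
Relative clearance = 1.462 + 0.57 = 2.032.
Steady-state plasma level ∝ 1/CL, so new value = 39 / 2.032 = 19 μmol/L.

19 μmol/L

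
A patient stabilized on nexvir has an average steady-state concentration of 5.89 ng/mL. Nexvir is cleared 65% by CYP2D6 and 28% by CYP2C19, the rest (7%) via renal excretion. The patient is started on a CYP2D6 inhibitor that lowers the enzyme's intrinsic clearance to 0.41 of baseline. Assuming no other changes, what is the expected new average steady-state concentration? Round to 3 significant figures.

The CYP2D6 pathway (65% of clearance) drops to 0.41× activity: 0.65 × 0.41 = 0.2665.
CYP2C19 (28%) and the residual 7% are unaffected.
Relative clearance = 0.2665 + 0.28 + 0.07 = 0.6165.
With dosing unchanged, average steady-state concentration scales as 1/CL: 5.89 / 0.6165 = 9.55 ng/mL.

9.55 ng/mL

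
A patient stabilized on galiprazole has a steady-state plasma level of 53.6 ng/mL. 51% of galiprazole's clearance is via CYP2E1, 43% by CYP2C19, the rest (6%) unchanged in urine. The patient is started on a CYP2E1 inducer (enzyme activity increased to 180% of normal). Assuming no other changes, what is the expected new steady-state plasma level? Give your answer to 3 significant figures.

The CYP2E1 pathway (51% of clearance) is boosted to 1.8× activity: 0.51 × 1.8 = 0.918.
CYP2C19 (43%) and the residual 6% are unaffected.
CL_new/CL_old = 0.918 + 0.43 + 0.06 = 1.408.
With dosing unchanged, steady-state plasma level scales as 1/CL: 53.6 / 1.408 = 38.1 ng/mL.

38.1 ng/mL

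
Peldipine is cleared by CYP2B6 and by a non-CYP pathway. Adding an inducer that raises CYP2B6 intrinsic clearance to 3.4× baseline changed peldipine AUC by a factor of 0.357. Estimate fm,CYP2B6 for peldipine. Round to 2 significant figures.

0.75

Call the CYP2B6 fraction fm. After the interaction, CL_new/CL_old = fm × 3.4 + (1 − fm).
AUC ratio = 1 / (new CL fraction), so new CL fraction = 1 / 0.357 = 2.801.
fm × 3.4 + 1 − fm = 2.801  ⇒  fm × (3.4 − 1) = 1.801  ⇒  fm = 0.75.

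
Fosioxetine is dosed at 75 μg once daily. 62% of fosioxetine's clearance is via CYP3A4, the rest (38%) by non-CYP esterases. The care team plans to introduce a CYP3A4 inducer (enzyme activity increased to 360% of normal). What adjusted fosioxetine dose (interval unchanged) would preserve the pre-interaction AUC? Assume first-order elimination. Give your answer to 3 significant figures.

The CYP3A4 pathway (62% of clearance) is boosted to 3.6× activity: 0.62 × 3.6 = 2.232.
The remaining 38% of clearance is unaffected.
Relative clearance = 2.232 + 0.38 = 2.612.
To maintain the same steady-state level, dose must scale with clearance: new dose = 75 × 2.612 = 196 μg.

196 μg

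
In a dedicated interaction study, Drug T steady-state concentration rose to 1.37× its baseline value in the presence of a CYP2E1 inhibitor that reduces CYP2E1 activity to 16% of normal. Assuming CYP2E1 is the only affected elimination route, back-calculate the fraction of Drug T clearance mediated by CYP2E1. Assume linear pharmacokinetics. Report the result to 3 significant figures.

CL'/CL = 1 / 1.37 = 0.7299
0.16·fm + (1 − fm) = 0.7299
fm = (0.7299 − 1) / (0.16 − 1) = 0.322

0.322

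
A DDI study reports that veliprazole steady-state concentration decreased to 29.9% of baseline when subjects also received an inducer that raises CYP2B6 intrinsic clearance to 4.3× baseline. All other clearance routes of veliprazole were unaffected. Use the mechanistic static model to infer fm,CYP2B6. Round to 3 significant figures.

0.710

CL'/CL = 1 / 0.299 = 3.344
4.3·fm + (1 − fm) = 3.344
fm = (3.344 − 1) / (4.3 − 1) = 0.710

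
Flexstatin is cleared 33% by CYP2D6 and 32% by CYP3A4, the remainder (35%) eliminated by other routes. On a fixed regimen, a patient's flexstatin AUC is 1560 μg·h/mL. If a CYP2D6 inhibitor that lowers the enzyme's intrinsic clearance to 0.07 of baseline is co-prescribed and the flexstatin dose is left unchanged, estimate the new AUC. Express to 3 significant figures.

2.25 × 10³ μg·h/mL

The CYP2D6 pathway (33% of clearance) is reduced to 0.07× activity: 0.33 × 0.07 = 0.0231.
CYP3A4 (32%) and the residual 35% are unaffected.
CL_new/CL_old = 0.0231 + 0.32 + 0.35 = 0.6931.
New AUC = baseline ÷ relative clearance = 1560 / 0.6931 = 2.25 × 10³ μg·h/mL.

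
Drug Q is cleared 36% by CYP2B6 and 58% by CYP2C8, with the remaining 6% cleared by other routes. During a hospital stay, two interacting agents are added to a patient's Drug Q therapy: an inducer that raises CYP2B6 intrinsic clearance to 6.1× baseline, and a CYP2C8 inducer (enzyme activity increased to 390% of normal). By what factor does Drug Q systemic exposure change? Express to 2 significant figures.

CYP2B6: 0.36 × 6.1 = 2.196
CYP2C8: 0.58 × 3.9 = 2.262
Other: 0.06 (unchanged)
CL_new/CL_old = 2.196 + 2.262 + 0.06 = 4.518.
Systemic exposure ∝ 1/CL: fold-change = 1 / 4.518 = 0.22.

0.22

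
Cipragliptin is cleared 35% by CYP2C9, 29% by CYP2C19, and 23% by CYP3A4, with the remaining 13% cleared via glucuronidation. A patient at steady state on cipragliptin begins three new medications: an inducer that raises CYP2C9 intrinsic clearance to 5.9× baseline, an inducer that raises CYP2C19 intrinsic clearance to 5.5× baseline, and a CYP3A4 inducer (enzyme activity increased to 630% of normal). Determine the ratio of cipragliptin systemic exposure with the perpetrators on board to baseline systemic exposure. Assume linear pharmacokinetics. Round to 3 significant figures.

0.191

The CYP2C9 pathway (35% of clearance) is boosted to 5.9× activity: 0.35 × 5.9 = 2.065.
The CYP2C19 pathway (29% of clearance) increases to 5.5× activity: 0.29 × 5.5 = 1.595.
The CYP3A4 pathway (23% of clearance) increases to 6.3× activity: 0.23 × 6.3 = 1.449.
Non-CYP routes (13%) are unchanged.
CL_new/CL_old = 2.065 + 1.595 + 1.449 + 0.13 = 5.239.
Systemic exposure ∝ 1/CL: fold-change = 1 / 5.239 = 0.191.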